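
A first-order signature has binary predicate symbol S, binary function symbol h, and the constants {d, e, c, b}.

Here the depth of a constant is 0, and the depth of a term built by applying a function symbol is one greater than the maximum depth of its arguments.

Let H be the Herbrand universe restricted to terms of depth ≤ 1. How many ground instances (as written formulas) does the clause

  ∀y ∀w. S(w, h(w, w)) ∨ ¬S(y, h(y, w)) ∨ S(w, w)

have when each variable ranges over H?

Ground terms of depth ≤ 1:
  Let N_k = |{terms of depth ≤ k}|. Then N_0 = 4 and N_k = 4 + N_{k-1}^2 for k ≥ 1 (one summand per function symbol, arity giving the exponent).
  N_0 = 4
  N_1 = 4 + 4^2 = 20
So there are 20 ground terms available for substitution.
Each of y, w ranges independently over the available ground terms, and distinct assignments produce distinct instances.
Number of ground instances = 20^2 = 400.

400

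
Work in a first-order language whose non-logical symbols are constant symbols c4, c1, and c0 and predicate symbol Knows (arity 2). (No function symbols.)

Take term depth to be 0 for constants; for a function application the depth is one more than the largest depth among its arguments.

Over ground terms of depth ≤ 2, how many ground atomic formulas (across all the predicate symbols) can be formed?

First count ground terms of depth ≤ 2.
With no function symbols every ground term is a constant, so there are exactly 3 ground terms at every depth bound.
N_0 = 3
N_1 = 3
N_2 = 3
Explicitly: c4, c1, c0.
So |H| = 3.
For each predicate symbol, the number of ground atoms is |H| raised to its arity; summing:
  Knows: 3^2 = 9
Total ground atoms: 9.

9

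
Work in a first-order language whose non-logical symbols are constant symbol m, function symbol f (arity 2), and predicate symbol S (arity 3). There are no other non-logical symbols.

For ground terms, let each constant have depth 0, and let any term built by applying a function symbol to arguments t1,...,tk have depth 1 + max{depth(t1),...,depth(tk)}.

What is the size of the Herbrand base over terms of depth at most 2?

125

First count ground terms of depth ≤ 2.
Write N_k for the number of ground terms of depth ≤ k. A term of depth ≤ k is either a constant or a function symbol applied to arguments of depth ≤ k−1, so N_k = 1 + N_{k-1}^2.
N_0 = 1
N_1 = 1 + 1^2 = 2
N_2 = 1 + 2^2 = 5
Explicitly: m, f(m, m), f(m, f(m, m)), f(f(m, m), m), f(f(m, m), f(m, m)).
So |H| = 5.
For each predicate symbol, the number of ground atoms is |H| raised to its arity; summing:
  S: 5^3 = 125
Total ground atoms: 125.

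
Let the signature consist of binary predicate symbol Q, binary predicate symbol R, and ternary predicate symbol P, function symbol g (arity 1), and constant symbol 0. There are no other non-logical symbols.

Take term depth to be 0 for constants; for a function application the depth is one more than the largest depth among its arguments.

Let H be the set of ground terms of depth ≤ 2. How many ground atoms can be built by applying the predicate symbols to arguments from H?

First count ground terms of depth ≤ 2.
Count level by level. With function symbols g/1, the terms of depth ≤ k are the 1 constant together with each function applied to depth-≤(k−1) tuples, so N_k = 1 + N_{k-1}.
N_0 = 1
N_1 = 1 + 1 = 2
N_2 = 1 + 2 = 3
Explicitly: 0, g(0), g(g(0)).
So |H| = 3.
For each predicate symbol, the number of ground atoms is |H| raised to its arity; summing:
  Q: 3^2 = 9;  R: 3^2 = 9;  P: 3^3 = 27
Total ground atoms: 9 + 9 + 27 = 45.

45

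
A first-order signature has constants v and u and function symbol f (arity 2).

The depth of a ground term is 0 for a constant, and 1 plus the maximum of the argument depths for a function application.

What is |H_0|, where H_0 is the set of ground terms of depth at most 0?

2

Count level by level. With function symbols f/2, the terms of depth ≤ k are the 2 constants together with each function applied to depth-≤(k−1) tuples, so N_k = 2 + N_{k-1}^2.
N_0 = 2
Explicitly: v, u.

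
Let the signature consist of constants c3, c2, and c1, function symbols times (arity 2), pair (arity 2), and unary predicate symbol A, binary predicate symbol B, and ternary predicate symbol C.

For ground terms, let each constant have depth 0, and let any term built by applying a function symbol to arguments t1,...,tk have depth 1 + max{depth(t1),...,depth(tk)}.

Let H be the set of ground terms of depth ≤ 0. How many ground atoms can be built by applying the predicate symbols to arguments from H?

First count ground terms of depth ≤ 0.
Let N_k count ground terms of depth at most k. Each non-constant term of depth ≤ k is some function symbol applied to depth-≤(k−1) arguments, giving N_k = 3 + N_{k-1}^2 + N_{k-1}^2.
N_0 = 3
Explicitly: c3, c2, c1.
So |H| = 3.
For each predicate symbol, the number of ground atoms is |H| raised to its arity; summing:
  A: 3;  B: 3^2 = 9;  C: 3^3 = 27
Total ground atoms: 3 + 9 + 27 = 39.

39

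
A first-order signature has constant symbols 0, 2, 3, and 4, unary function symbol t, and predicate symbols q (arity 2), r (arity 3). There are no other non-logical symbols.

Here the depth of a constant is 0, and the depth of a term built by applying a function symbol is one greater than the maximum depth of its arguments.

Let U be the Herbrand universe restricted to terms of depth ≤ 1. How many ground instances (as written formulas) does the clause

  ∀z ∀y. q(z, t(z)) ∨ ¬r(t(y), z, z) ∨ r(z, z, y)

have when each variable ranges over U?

Ground terms of depth ≤ 1:
  Write N_k for the number of ground terms of depth ≤ k. A term of depth ≤ k is either a constant or a function symbol applied to arguments of depth ≤ k−1, so N_k = 4 + N_{k-1}.
  N_0 = 4
  N_1 = 4 + 4 = 8
So there are 8 ground terms available for substitution.
There are 2 variables to instantiate (z, y), each occurring in at least one literal, so different choices give different ground instances.
Number of ground instances = 8^2 = 64.

64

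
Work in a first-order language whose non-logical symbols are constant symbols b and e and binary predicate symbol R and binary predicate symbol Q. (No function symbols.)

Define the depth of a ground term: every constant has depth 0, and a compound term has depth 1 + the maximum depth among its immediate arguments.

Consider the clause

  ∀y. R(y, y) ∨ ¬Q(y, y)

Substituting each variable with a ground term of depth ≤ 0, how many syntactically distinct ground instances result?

2

Ground terms of depth ≤ 0:
  With no function symbols every ground term is a constant, so there are exactly 2 ground terms at every depth bound.
  N_0 = 2
  Explicitly: b, e.
So there are 2 ground terms available for substitution.
The clause has 1 distinct variable (y), which appears in the body. In the free term algebra distinct substitutions yield syntactically distinct ground instances.
Number of ground instances = 2.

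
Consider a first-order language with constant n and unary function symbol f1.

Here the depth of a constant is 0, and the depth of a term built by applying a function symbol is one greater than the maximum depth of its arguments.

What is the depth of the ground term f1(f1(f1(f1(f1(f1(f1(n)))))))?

7

depth(f1(n)) = 1 + depth(n) = 1 + 0 = 1
depth(f1(f1(n))) = 1 + depth(f1(n)) = 1 + 1 = 2
depth(f1(f1(f1(n)))) = 1 + depth(f1(f1(n))) = 1 + 2 = 3
depth(f1(f1(f1(f1(n))))) = 1 + depth(f1(f1(f1(n)))) = 1 + 3 = 4
depth(f1(f1(f1(f1(f1(n)))))) = 1 + depth(f1(f1(f1(f1(n))))) = 1 + 4 = 5
depth(f1(f1(f1(f1(f1(f1(n))))))) = 1 + depth(f1(f1(f1(f1(f1(n)))))) = 1 + 5 = 6
depth(f1(f1(f1(f1(f1(f1(f1(n)))))))) = 1 + depth(f1(f1(f1(f1(f1(f1(n))))))) = 1 + 6 = 7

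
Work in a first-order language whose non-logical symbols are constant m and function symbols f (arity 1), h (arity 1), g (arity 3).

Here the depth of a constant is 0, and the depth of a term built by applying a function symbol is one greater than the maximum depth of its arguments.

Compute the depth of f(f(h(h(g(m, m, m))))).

depth(g(m, m, m)) = 1 + max(0, 0, 0) = 1
depth(h(g(m, m, m))) = 1 + depth(g(m, m, m)) = 1 + 1 = 2
depth(h(h(g(m, m, m)))) = 1 + depth(h(g(m, m, m))) = 1 + 2 = 3
depth(f(h(h(g(m, m, m))))) = 1 + depth(h(h(g(m, m, m)))) = 1 + 3 = 4
depth(f(f(h(h(g(m, m, m)))))) = 1 + depth(f(h(h(g(m, m, m))))) = 1 + 4 = 5

5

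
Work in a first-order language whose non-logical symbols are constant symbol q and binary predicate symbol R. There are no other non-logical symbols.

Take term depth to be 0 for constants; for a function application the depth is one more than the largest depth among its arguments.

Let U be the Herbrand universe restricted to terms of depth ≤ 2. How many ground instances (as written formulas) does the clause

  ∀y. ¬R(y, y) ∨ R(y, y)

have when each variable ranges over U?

1

Ground terms of depth ≤ 2:
  With no function symbols every ground term is a constant, so there is exactly 1 ground term at every depth bound.
  N_0 = 1
  N_1 = 1
  N_2 = 1
  Explicitly: q.
So there is exactly 1 ground term available for substitution.
There is 1 variable to instantiate (y),  occurring in at least one literal, so different choices give different ground instances.
Number of ground instances = 1.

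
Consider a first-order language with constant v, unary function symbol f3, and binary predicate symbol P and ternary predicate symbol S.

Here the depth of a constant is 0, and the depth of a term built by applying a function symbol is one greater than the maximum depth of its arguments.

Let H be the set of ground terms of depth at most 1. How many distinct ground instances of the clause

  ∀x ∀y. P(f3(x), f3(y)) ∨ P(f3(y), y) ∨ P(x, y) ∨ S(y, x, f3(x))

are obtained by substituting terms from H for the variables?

Ground terms of depth ≤ 1:
  Let N_k count ground terms of depth at most k. Each non-constant term of depth ≤ k is some function symbol applied to depth-≤(k−1) arguments, giving N_k = 1 + N_{k-1}.
  N_0 = 1
  N_1 = 1 + 1 = 2
  Explicitly: v, f3(v).
So there are 2 ground terms available for substitution.
Each of x, y ranges independently over the available ground terms, and distinct assignments produce distinct instances.
Number of ground instances = 2^2 = 4.

4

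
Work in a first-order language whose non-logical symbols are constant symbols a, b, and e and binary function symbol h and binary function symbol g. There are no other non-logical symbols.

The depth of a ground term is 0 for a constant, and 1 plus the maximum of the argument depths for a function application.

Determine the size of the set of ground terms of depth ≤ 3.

Write N_k for the number of ground terms of depth ≤ k. A term of depth ≤ k is either a constant or a function symbol applied to arguments of depth ≤ k−1, so N_k = 3 + N_{k-1}^2 + N_{k-1}^2.
N_0 = 3
N_1 = 3 + 3^2 + 3^2 = 21
N_2 = 3 + 21^2 + 21^2 = 885
N_3 = 3 + 885^2 + 885^2 = 1566453

1566453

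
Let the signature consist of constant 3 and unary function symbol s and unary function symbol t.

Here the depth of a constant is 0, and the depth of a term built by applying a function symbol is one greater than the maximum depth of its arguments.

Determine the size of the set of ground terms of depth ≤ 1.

3

Write N_k for the number of ground terms of depth ≤ k. A term of depth ≤ k is either a constant or a function symbol applied to arguments of depth ≤ k−1, so N_k = 1 + N_{k-1} + N_{k-1}.
N_0 = 1
N_1 = 1 + 1 + 1 = 3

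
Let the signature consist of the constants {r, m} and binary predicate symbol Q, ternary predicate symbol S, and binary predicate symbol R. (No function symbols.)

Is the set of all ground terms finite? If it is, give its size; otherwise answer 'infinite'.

There are no function symbols, so every ground term is one of the 2 constants.
The Herbrand universe is {r, m}, which is finite with 2 elements.

2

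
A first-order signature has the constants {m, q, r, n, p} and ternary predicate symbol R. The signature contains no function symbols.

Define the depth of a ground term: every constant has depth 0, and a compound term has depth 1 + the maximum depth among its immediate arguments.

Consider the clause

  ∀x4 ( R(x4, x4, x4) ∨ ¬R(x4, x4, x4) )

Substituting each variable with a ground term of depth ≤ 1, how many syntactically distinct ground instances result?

Ground terms of depth ≤ 1:
  With no function symbols every ground term is a constant, so there are exactly 5 ground terms at every depth bound.
  N_0 = 5
  N_1 = 5
So there are 5 ground terms available for substitution.
There is 1 variable to instantiate (x4),  occurring in at least one literal, so different choices give different ground instances.
Number of ground instances = 5.

5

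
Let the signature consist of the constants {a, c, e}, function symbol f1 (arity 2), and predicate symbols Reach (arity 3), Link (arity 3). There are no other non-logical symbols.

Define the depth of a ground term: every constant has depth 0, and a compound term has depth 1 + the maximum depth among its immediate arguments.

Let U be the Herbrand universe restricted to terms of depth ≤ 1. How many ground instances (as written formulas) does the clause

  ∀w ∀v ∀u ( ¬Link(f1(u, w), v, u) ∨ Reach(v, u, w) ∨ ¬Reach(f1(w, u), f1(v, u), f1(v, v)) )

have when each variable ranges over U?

1728

Ground terms of depth ≤ 1:
  Let N_k count ground terms of depth at most k. Each non-constant term of depth ≤ k is some function symbol applied to depth-≤(k−1) arguments, giving N_k = 3 + N_{k-1}^2.
  N_0 = 3
  N_1 = 3 + 3^2 = 12
So there are 12 ground terms available for substitution.
Each of w, v, u ranges independently over the available ground terms, and distinct assignments produce distinct instances.
Number of ground instances = 12^3 = 1728.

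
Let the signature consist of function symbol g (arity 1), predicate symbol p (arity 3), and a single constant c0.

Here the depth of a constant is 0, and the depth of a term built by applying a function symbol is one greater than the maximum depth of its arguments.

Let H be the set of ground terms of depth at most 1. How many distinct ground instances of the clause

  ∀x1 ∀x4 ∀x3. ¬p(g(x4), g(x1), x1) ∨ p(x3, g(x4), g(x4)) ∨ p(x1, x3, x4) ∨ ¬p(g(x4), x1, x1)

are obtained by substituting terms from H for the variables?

Ground terms of depth ≤ 1:
  Let N_k count ground terms of depth at most k. Each non-constant term of depth ≤ k is some function symbol applied to depth-≤(k−1) arguments, giving N_k = 1 + N_{k-1}.
  N_0 = 1
  N_1 = 1 + 1 = 2
So there are 2 ground terms available for substitution.
The body mentions every one of the 3 quantified variables; since ground terms form a free algebra, no two substitutions collapse to the same formula.
Number of ground instances = 2^3 = 8.

8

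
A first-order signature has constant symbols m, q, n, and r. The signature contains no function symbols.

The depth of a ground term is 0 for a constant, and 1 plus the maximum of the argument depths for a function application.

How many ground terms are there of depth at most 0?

With no function symbols every ground term is a constant, so there are exactly 4 ground terms at every depth bound.
N_0 = 4
Explicitly: m, q, n, r.

4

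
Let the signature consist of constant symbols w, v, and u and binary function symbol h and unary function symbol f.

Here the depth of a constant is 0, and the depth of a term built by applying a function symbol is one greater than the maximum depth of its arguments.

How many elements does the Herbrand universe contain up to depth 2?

If N_k denotes the number of depth-≤k ground terms, the 3 constants give N_0 = 3, and each function symbol of arity r contributes N_{k-1}^r new terms at level k: N_k = 3 + N_{k-1}^2 + N_{k-1}.
N_0 = 3
N_1 = 3 + 3^2 + 3 = 15
N_2 = 3 + 15^2 + 15 = 243

243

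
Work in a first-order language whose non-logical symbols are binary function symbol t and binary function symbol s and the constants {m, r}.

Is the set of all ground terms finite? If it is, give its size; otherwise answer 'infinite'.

infinite

The signature has at least one function symbol (t, arity 2) and at least one constant (m).
Iterating t gives infinitely many distinct ground terms: m, t(m, m), t(t(m, m), t(m, m)), ...
So the Herbrand universe is infinite.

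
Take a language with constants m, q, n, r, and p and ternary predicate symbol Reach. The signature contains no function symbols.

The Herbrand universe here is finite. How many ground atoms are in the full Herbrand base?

125

With no function symbols, the Herbrand universe is just the 5 constants.
Ground atoms per predicate: Reach: 5^3 = 125.
Herbrand base size = 125 = 125.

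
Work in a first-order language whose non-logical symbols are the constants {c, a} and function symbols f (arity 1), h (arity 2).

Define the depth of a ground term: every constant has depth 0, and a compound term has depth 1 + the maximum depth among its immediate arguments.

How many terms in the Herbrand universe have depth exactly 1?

6

If N_k denotes the number of depth-≤k ground terms, the 2 constants give N_0 = 2, and each function symbol of arity r contributes N_{k-1}^r new terms at level k: N_k = 2 + N_{k-1} + N_{k-1}^2.
N_0 = 2
N_1 = 2 + 2 + 2^2 = 8
Terms of depth exactly 1: N_1 − N_0 = 8 − 2 = 6.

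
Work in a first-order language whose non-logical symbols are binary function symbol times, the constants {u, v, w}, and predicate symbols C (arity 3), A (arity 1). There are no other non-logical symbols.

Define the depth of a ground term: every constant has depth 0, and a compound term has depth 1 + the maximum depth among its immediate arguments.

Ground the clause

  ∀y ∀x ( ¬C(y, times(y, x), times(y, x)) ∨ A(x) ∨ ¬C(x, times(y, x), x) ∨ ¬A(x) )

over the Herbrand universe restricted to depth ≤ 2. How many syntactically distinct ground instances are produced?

Ground terms of depth ≤ 2:
  Count level by level. With function symbols times/2, the terms of depth ≤ k are the 3 constants together with each function applied to depth-≤(k−1) tuples, so N_k = 3 + N_{k-1}^2.
  N_0 = 3
  N_1 = 3 + 3^2 = 12
  N_2 = 3 + 12^2 = 147
So there are 147 ground terms available for substitution.
The body mentions every one of the 2 quantified variables; since ground terms form a free algebra, no two substitutions collapse to the same formula.
Number of ground instances = 147^2 = 21609.

21609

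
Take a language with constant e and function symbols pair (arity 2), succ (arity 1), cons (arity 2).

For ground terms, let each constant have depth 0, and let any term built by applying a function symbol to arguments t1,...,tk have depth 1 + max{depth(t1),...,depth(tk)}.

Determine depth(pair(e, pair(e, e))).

depth(pair(e, e)) = 1 + max(0, 0) = 1
depth(pair(e, pair(e, e))) = 1 + max(0, 1) = 2

2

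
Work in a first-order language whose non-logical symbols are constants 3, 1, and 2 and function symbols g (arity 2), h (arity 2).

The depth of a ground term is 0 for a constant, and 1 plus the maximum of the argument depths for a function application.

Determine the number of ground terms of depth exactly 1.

Let N_k count ground terms of depth at most k. Each non-constant term of depth ≤ k is some function symbol applied to depth-≤(k−1) arguments, giving N_k = 3 + N_{k-1}^2 + N_{k-1}^2.
N_0 = 3
N_1 = 3 + 3^2 + 3^2 = 21
Terms of depth exactly 1: N_1 − N_0 = 21 − 3 = 18.

18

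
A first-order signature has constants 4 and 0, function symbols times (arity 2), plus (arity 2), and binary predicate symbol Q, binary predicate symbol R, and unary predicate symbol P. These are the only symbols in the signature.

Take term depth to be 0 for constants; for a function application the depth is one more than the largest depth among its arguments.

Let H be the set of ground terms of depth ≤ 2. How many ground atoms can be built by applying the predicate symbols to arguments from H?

81810

First count ground terms of depth ≤ 2.
If N_k denotes the number of depth-≤k ground terms, the 2 constants give N_0 = 2, and each function symbol of arity r contributes N_{k-1}^r new terms at level k: N_k = 2 + N_{k-1}^2 + N_{k-1}^2.
N_0 = 2
N_1 = 2 + 2^2 + 2^2 = 10
N_2 = 2 + 10^2 + 10^2 = 202
So |H| = 202.
Ground atoms are formed by filling each argument slot of a predicate with a term from H, so an r-ary predicate gives |H|^r atoms:
  Q: 202^2 = 40804;  R: 202^2 = 40804;  P: 202
Total ground atoms: 40804 + 40804 + 202 = 81810.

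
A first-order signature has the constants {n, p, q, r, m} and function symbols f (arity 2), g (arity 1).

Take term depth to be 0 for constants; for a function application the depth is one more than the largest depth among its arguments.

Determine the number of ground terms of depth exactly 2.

1230

Let N_k = |{terms of depth ≤ k}|. Then N_0 = 5 and N_k = 5 + N_{k-1}^2 + N_{k-1} for k ≥ 1 (one summand per function symbol, arity giving the exponent).
N_0 = 5
N_1 = 5 + 5^2 + 5 = 35
N_2 = 5 + 35^2 + 35 = 1265
Terms of depth exactly 2: N_2 − N_1 = 1265 − 35 = 1230.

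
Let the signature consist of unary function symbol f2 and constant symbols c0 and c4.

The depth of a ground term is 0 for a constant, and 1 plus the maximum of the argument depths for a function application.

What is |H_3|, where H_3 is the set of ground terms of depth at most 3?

Write N_k for the number of ground terms of depth ≤ k. A term of depth ≤ k is either a constant or a function symbol applied to arguments of depth ≤ k−1, so N_k = 2 + N_{k-1}.
N_0 = 2
N_1 = 2 + 2 = 4
N_2 = 2 + 4 = 6
N_3 = 2 + 6 = 8

8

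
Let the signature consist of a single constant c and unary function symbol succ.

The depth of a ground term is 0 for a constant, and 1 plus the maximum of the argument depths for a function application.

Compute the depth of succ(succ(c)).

depth(succ(c)) = 1 + depth(c) = 1 + 0 = 1
depth(succ(succ(c))) = 1 + depth(succ(c)) = 1 + 1 = 2

2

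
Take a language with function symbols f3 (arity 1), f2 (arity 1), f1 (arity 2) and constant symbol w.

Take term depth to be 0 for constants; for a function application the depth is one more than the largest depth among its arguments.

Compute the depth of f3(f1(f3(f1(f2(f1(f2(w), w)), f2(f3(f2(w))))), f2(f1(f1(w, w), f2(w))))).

7

depth(f2(w)) = 1 + depth(w) = 1 + 0 = 1
depth(f1(f2(w), w)) = 1 + max(1, 0) = 2
depth(f2(f1(f2(w), w))) = 1 + depth(f1(f2(w), w)) = 1 + 2 = 3
depth(f3(f2(w))) = 1 + depth(f2(w)) = 1 + 1 = 2
depth(f2(f3(f2(w)))) = 1 + depth(f3(f2(w))) = 1 + 2 = 3
depth(f1(f2(f1(f2(w), w)), f2(f3(f2(w))))) = 1 + max(3, 3) = 4
depth(f3(f1(f2(f1(f2(w), w)), f2(f3(f2(w)))))) = 1 + depth(f1(f2(f1(f2(w), w)), f2(f3(f2(w))))) = 1 + 4 = 5
depth(f1(w, w)) = 1 + max(0, 0) = 1
depth(f1(f1(w, w), f2(w))) = 1 + max(1, 1) = 2
depth(f2(f1(f1(w, w), f2(w)))) = 1 + depth(f1(f1(w, w), f2(w))) = 1 + 2 = 3
depth(f1(f3(f1(f2(f1(f2(w), w)), f2(f3(f2(w))))), f2(f1(f1(w, w), f2(w))))) = 1 + max(5, 3) = 6
depth(f3(f1(f3(f1(f2(f1(f2(w), w)), f2(f3(f2(w))))), f2(f1(f1(w, w), f2(w)))))) = 1 + depth(f1(f3(f1(f2(f1(f2(w), w)), f2(f3(f2(w))))), f2(f1(f1(w, w), f2(w))))) = 1 + 6 = 7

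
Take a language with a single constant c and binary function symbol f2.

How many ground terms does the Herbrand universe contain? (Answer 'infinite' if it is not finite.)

infinite

The signature has at least one function symbol (f2, arity 2) and at least one constant (c).
Iterating f2 gives infinitely many distinct ground terms: c, f2(c, c), f2(f2(c, c), f2(c, c)), ...
So the Herbrand universe is infinite.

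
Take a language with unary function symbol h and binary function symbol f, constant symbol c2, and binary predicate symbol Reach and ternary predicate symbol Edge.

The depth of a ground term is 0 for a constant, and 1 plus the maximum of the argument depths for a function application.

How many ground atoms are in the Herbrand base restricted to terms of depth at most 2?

2366

First count ground terms of depth ≤ 2.
Count level by level. With function symbols h/1, f/2, the terms of depth ≤ k are the 1 constant together with each function applied to depth-≤(k−1) tuples, so N_k = 1 + N_{k-1} + N_{k-1}^2.
N_0 = 1
N_1 = 1 + 1 + 1^2 = 3
N_2 = 1 + 3 + 3^2 = 13
So |H| = 13.
A ground atom is a predicate applied to a tuple of terms from H, so the count is the sum over predicates of |H|^arity:
  Reach: 13^2 = 169;  Edge: 13^3 = 2197
Total ground atoms: 169 + 2197 = 2366.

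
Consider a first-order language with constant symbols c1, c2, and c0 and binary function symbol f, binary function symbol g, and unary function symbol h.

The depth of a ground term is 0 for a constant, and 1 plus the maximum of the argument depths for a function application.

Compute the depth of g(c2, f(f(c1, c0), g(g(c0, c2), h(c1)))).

4

depth(f(c1, c0)) = 1 + max(0, 0) = 1
depth(g(c0, c2)) = 1 + max(0, 0) = 1
depth(h(c1)) = 1 + depth(c1) = 1 + 0 = 1
depth(g(g(c0, c2), h(c1))) = 1 + max(1, 1) = 2
depth(f(f(c1, c0), g(g(c0, c2), h(c1)))) = 1 + max(1, 2) = 3
depth(g(c2, f(f(c1, c0), g(g(c0, c2), h(c1))))) = 1 + max(0, 3) = 4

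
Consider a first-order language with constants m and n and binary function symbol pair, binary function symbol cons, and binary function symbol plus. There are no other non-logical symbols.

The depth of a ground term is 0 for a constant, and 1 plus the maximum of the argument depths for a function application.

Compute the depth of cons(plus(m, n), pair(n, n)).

depth(plus(m, n)) = 1 + max(0, 0) = 1
depth(pair(n, n)) = 1 + max(0, 0) = 1
depth(cons(plus(m, n), pair(n, n))) = 1 + max(1, 1) = 2

2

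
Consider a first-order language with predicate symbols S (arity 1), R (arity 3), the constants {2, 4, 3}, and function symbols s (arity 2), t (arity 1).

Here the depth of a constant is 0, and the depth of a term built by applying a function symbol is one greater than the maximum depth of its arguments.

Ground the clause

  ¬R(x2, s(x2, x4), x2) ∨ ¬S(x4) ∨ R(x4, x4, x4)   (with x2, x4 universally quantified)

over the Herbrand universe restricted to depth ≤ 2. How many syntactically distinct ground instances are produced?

59049

Ground terms of depth ≤ 2:
  Count level by level. With function symbols s/2, t/1, the terms of depth ≤ k are the 3 constants together with each function applied to depth-≤(k−1) tuples, so N_k = 3 + N_{k-1}^2 + N_{k-1}.
  N_0 = 3
  N_1 = 3 + 3^2 + 3 = 15
  N_2 = 3 + 15^2 + 15 = 243
So there are 243 ground terms available for substitution.
Each of x2, x4 ranges independently over the available ground terms, and distinct assignments produce distinct instances.
Number of ground instances = 243^2 = 59049.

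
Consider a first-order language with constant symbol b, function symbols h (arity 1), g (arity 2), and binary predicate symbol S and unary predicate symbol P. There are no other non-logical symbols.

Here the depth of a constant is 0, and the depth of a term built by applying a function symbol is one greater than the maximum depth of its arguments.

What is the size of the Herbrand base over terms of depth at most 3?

First count ground terms of depth ≤ 3.
Write N_k for the number of ground terms of depth ≤ k. A term of depth ≤ k is either a constant or a function symbol applied to arguments of depth ≤ k−1, so N_k = 1 + N_{k-1} + N_{k-1}^2.
N_0 = 1
N_1 = 1 + 1 + 1^2 = 3
N_2 = 1 + 3 + 3^2 = 13
N_3 = 1 + 13 + 13^2 = 183
So |H| = 183.
For each predicate symbol, the number of ground atoms is |H| raised to its arity; summing:
  S: 183^2 = 33489;  P: 183
Total ground atoms: 33489 + 183 = 33672.

33672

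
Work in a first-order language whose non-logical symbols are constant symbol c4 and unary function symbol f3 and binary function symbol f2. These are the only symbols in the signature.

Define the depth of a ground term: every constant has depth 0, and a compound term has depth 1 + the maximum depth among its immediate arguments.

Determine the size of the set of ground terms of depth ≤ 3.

Count level by level. With function symbols f3/1, f2/2, the terms of depth ≤ k are the 1 constant together with each function applied to depth-≤(k−1) tuples, so N_k = 1 + N_{k-1} + N_{k-1}^2.
N_0 = 1
N_1 = 1 + 1 + 1^2 = 3
N_2 = 1 + 3 + 3^2 = 13
N_3 = 1 + 13 + 13^2 = 183

183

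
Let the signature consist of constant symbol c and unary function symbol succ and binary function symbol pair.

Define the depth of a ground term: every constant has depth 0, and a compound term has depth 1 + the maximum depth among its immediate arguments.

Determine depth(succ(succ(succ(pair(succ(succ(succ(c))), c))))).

depth(succ(c)) = 1 + depth(c) = 1 + 0 = 1
depth(succ(succ(c))) = 1 + depth(succ(c)) = 1 + 1 = 2
depth(succ(succ(succ(c)))) = 1 + depth(succ(succ(c))) = 1 + 2 = 3
depth(pair(succ(succ(succ(c))), c)) = 1 + max(3, 0) = 4
depth(succ(pair(succ(succ(succ(c))), c))) = 1 + depth(pair(succ(succ(succ(c))), c)) = 1 + 4 = 5
depth(succ(succ(pair(succ(succ(succ(c))), c)))) = 1 + depth(succ(pair(succ(succ(succ(c))), c))) = 1 + 5 = 6
depth(succ(succ(succ(pair(succ(succ(succ(c))), c))))) = 1 + depth(succ(succ(pair(succ(succ(succ(c))), c)))) = 1 + 6 = 7

7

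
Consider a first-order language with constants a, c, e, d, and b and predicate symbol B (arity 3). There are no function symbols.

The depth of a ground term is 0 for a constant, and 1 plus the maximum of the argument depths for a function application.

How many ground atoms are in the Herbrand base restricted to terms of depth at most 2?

First count ground terms of depth ≤ 2.
With no function symbols every ground term is a constant, so there are exactly 5 ground terms at every depth bound.
N_0 = 5
N_1 = 5
N_2 = 5
So |H| = 5.
Ground atoms are formed by filling each argument slot of a predicate with a term from H, so an r-ary predicate gives |H|^r atoms:
  B: 5^3 = 125
Total ground atoms: 125.

125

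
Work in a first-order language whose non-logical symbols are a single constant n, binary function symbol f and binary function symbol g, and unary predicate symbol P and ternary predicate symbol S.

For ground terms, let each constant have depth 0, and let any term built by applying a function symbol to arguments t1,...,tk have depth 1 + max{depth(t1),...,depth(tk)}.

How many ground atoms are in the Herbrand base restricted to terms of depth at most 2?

6878

First count ground terms of depth ≤ 2.
Let N_k count ground terms of depth at most k. Each non-constant term of depth ≤ k is some function symbol applied to depth-≤(k−1) arguments, giving N_k = 1 + N_{k-1}^2 + N_{k-1}^2.
N_0 = 1
N_1 = 1 + 1^2 + 1^2 = 3
N_2 = 1 + 3^2 + 3^2 = 19
So |H| = 19.
For each predicate symbol, the number of ground atoms is |H| raised to its arity; summing:
  P: 19;  S: 19^3 = 6859
Total ground atoms: 19 + 6859 = 6878.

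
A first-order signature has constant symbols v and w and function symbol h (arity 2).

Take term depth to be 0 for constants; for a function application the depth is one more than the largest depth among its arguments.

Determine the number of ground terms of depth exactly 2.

Let N_k = |{terms of depth ≤ k}|. Then N_0 = 2 and N_k = 2 + N_{k-1}^2 for k ≥ 1 (one summand per function symbol, arity giving the exponent).
N_0 = 2
N_1 = 2 + 2^2 = 6
N_2 = 2 + 6^2 = 38
Terms of depth exactly 2: N_2 − N_1 = 38 − 6 = 32.

32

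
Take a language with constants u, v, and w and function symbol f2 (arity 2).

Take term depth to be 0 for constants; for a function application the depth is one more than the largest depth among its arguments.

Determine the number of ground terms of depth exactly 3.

Let N_k count ground terms of depth at most k. Each non-constant term of depth ≤ k is some function symbol applied to depth-≤(k−1) arguments, giving N_k = 3 + N_{k-1}^2.
N_0 = 3
N_1 = 3 + 3^2 = 12
N_2 = 3 + 12^2 = 147
N_3 = 3 + 147^2 = 21612
Terms of depth exactly 3: N_3 − N_2 = 21612 − 147 = 21465.

21465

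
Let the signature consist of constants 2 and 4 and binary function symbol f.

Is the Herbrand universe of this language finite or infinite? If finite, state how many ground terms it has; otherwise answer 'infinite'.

infinite

The signature has at least one function symbol (f, arity 2) and at least one constant (2).
Iterating f gives infinitely many distinct ground terms: 2, f(2, 2), f(f(2, 2), f(2, 2)), ...
So the Herbrand universe is infinite.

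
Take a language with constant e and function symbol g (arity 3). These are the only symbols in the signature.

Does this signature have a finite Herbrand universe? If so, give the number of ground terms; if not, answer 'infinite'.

infinite

The signature has at least one function symbol (g, arity 3) and at least one constant (e).
Iterating g gives infinitely many distinct ground terms: e, g(e, e, e), g(g(e, e, e), g(e, e, e), g(e, e, e)), ...
So the Herbrand universe is infinite.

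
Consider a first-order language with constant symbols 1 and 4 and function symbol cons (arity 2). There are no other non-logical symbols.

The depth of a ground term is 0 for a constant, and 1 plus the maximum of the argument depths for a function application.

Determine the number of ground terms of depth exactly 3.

1408

Write N_k for the number of ground terms of depth ≤ k. A term of depth ≤ k is either a constant or a function symbol applied to arguments of depth ≤ k−1, so N_k = 2 + N_{k-1}^2.
N_0 = 2
N_1 = 2 + 2^2 = 6
N_2 = 2 + 6^2 = 38
N_3 = 2 + 38^2 = 1446
Terms of depth exactly 3: N_3 − N_2 = 1446 − 38 = 1408.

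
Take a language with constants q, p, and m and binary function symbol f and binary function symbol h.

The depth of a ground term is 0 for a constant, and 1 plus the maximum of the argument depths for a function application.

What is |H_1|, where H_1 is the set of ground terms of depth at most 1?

21

If N_k denotes the number of depth-≤k ground terms, the 3 constants give N_0 = 3, and each function symbol of arity r contributes N_{k-1}^r new terms at level k: N_k = 3 + N_{k-1}^2 + N_{k-1}^2.
N_0 = 3
N_1 = 3 + 3^2 + 3^2 = 21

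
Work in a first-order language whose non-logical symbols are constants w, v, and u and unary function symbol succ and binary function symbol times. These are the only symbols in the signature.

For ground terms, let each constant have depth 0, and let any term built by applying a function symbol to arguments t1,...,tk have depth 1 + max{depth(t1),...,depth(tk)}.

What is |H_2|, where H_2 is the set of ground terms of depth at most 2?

243

Count level by level. With function symbols succ/1, times/2, the terms of depth ≤ k are the 3 constants together with each function applied to depth-≤(k−1) tuples, so N_k = 3 + N_{k-1} + N_{k-1}^2.
N_0 = 3
N_1 = 3 + 3 + 3^2 = 15
N_2 = 3 + 15 + 15^2 = 243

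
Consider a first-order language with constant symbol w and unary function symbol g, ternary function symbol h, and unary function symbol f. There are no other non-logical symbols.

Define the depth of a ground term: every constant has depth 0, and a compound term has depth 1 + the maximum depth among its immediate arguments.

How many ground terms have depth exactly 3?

Count level by level. With function symbols g/1, h/3, f/1, the terms of depth ≤ k are the 1 constant together with each function applied to depth-≤(k−1) tuples, so N_k = 1 + N_{k-1} + N_{k-1}^3 + N_{k-1}.
N_0 = 1
N_1 = 1 + 1 + 1^3 + 1 = 4
N_2 = 1 + 4 + 4^3 + 4 = 73
N_3 = 1 + 73 + 73^3 + 73 = 389164
Terms of depth exactly 3: N_3 − N_2 = 389164 − 73 = 389091.

389091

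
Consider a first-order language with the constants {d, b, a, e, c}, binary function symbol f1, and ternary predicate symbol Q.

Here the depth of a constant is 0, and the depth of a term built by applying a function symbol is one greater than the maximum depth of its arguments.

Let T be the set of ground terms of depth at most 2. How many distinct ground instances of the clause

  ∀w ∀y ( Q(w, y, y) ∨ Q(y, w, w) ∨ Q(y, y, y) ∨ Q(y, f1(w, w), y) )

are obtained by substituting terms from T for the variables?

Ground terms of depth ≤ 2:
  If N_k denotes the number of depth-≤k ground terms, the 5 constants give N_0 = 5, and each function symbol of arity r contributes N_{k-1}^r new terms at level k: N_k = 5 + N_{k-1}^2.
  N_0 = 5
  N_1 = 5 + 5^2 = 30
  N_2 = 5 + 30^2 = 905
So there are 905 ground terms available for substitution.
There are 2 variables to instantiate (w, y), each occurring in at least one literal, so different choices give different ground instances.
Number of ground instances = 905^2 = 819025.

819025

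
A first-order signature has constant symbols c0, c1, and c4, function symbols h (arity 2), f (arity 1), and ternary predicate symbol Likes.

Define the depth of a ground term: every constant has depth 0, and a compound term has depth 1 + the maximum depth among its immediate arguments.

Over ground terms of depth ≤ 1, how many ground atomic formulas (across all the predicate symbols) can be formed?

3375

First count ground terms of depth ≤ 1.
Let N_k = |{terms of depth ≤ k}|. Then N_0 = 3 and N_k = 3 + N_{k-1}^2 + N_{k-1} for k ≥ 1 (one summand per function symbol, arity giving the exponent).
N_0 = 3
N_1 = 3 + 3^2 + 3 = 15
So |H| = 15.
Ground atoms are formed by filling each argument slot of a predicate with a term from H, so an r-ary predicate gives |H|^r atoms:
  Likes: 15^3 = 3375
Total ground atoms: 3375.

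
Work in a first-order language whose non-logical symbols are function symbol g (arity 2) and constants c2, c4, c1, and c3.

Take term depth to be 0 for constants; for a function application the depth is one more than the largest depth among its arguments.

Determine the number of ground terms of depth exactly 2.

384

Write N_k for the number of ground terms of depth ≤ k. A term of depth ≤ k is either a constant or a function symbol applied to arguments of depth ≤ k−1, so N_k = 4 + N_{k-1}^2.
N_0 = 4
N_1 = 4 + 4^2 = 20
N_2 = 4 + 20^2 = 404
Terms of depth exactly 2: N_2 − N_1 = 404 − 20 = 384.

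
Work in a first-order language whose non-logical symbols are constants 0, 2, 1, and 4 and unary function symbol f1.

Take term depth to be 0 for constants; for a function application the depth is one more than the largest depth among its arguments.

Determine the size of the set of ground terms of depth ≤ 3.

Count level by level. With function symbols f1/1, the terms of depth ≤ k are the 4 constants together with each function applied to depth-≤(k−1) tuples, so N_k = 4 + N_{k-1}.
N_0 = 4
N_1 = 4 + 4 = 8
N_2 = 4 + 8 = 12
N_3 = 4 + 12 = 16

16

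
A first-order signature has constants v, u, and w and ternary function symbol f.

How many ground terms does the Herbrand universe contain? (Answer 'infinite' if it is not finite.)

The signature has at least one function symbol (f, arity 3) and at least one constant (v).
Iterating f gives infinitely many distinct ground terms: v, f(v, v, v), f(f(v, v, v), f(v, v, v), f(v, v, v)), ...
So the Herbrand universe is infinite.

infinite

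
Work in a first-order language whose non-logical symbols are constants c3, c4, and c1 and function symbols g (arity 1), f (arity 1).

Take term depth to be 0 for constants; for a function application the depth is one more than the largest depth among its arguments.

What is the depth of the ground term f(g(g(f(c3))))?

depth(f(c3)) = 1 + depth(c3) = 1 + 0 = 1
depth(g(f(c3))) = 1 + depth(f(c3)) = 1 + 1 = 2
depth(g(g(f(c3)))) = 1 + depth(g(f(c3))) = 1 + 2 = 3
depth(f(g(g(f(c3))))) = 1 + depth(g(g(f(c3)))) = 1 + 3 = 4

4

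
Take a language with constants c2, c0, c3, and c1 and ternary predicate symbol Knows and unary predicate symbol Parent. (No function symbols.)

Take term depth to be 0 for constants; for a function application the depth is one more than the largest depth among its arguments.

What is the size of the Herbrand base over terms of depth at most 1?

First count ground terms of depth ≤ 1.
With no function symbols every ground term is a constant, so there are exactly 4 ground terms at every depth bound.
N_0 = 4
N_1 = 4
So |H| = 4.
For each predicate symbol, the number of ground atoms is |H| raised to its arity; summing:
  Knows: 4^3 = 64;  Parent: 4
Total ground atoms: 64 + 4 = 68.

68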